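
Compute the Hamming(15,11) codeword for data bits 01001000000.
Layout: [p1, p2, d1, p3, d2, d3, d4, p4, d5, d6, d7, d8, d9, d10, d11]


Parity bits: p1=0, p2=0, p3=1, p4=1

000110011000000


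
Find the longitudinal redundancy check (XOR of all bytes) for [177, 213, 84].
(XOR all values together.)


XOR chain: 177 ^ 213 ^ 84 = 48

48


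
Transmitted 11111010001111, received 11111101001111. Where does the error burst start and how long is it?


XOR: 00000111000000

Burst at position 5, length 3


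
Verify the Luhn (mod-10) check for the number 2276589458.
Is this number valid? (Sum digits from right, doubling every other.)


Luhn sum = 48
48 mod 10 = 8

Invalid (Luhn sum mod 10 = 8)


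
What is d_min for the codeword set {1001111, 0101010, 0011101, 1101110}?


Comparing all pairs, minimum distance: 2
Can detect 1 errors, correct 0 errors

2


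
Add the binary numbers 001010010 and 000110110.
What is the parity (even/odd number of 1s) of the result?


001010010 = 82
000110110 = 54
Sum = 136 = 10001000
1s count = 2

even parity (2 ones in 10001000)


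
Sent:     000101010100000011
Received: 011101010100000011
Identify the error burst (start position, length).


XOR: 011000000000000000

Burst at position 1, length 2


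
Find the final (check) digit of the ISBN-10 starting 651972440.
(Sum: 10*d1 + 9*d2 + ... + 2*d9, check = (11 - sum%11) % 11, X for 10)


Weighted sum: 256
256 mod 11 = 3

Check digit: 8


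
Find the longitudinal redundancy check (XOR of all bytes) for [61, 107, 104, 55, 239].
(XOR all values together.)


XOR chain: 61 ^ 107 ^ 104 ^ 55 ^ 239 = 230

230


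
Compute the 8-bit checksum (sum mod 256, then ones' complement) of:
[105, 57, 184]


Sum = 346 mod 256 = 90
Complement = 165

165


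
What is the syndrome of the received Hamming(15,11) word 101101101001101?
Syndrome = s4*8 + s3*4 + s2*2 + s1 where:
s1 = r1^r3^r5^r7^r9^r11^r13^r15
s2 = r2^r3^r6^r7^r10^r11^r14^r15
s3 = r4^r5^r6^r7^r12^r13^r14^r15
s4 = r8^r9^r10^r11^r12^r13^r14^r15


s1=0, s2=0, s3=0, s4=0

Syndrome = 0 (no error)


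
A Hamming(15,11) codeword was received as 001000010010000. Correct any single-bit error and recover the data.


Syndrome = 0: no error detected

Data: 10000010000 (no errors)


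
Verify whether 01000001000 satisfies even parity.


Number of 1s: 2

Yes, parity is correct (2 ones)


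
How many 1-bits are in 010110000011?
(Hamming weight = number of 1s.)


Counting 1s in 010110000011

5


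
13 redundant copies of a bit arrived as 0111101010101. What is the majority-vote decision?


Ones: 8 out of 13
Threshold: 7

1 (8/13 voted 1)


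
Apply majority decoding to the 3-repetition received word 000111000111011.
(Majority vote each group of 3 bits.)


Groups: 000, 111, 000, 111, 011
Majority votes: 01011

01011


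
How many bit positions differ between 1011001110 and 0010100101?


XOR: 1001101011
Count of 1s: 6

6


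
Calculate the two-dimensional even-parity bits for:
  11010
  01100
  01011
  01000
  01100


Row parities: 10110
Column parities: 11001

Row P: 10110, Col P: 11001, Corner: 1


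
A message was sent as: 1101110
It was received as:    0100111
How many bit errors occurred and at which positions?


XOR: 1001001

3 error(s) at position(s): 0, 3, 6


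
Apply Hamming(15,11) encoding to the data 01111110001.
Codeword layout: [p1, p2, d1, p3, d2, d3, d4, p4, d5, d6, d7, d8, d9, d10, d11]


Parity bits: p1=1, p2=1, p3=0, p4=0

110011101110001


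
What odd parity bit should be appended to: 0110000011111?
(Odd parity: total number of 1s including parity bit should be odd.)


Number of 1s in data: 7
Parity bit: 0

0


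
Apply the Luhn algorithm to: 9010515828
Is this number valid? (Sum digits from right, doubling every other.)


Luhn sum = 34
34 mod 10 = 4

Invalid (Luhn sum mod 10 = 4)


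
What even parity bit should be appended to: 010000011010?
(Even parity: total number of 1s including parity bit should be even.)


Number of 1s in data: 4
Parity bit: 0

0


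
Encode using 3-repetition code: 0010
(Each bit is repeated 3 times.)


Each bit -> 3 copies

000000111000


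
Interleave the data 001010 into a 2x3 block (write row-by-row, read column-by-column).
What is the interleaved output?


Matrix:
  001
  010
Read columns: 000110

000110


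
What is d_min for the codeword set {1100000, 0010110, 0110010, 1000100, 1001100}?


Comparing all pairs, minimum distance: 1
Can detect 0 errors, correct 0 errors

1


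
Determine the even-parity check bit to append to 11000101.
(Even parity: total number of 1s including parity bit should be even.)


Number of 1s in data: 4
Parity bit: 0

0


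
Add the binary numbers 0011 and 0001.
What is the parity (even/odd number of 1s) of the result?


0011 = 3
0001 = 1
Sum = 4 = 100
1s count = 1

odd parity (1 ones in 100)


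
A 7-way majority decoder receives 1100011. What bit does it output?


Ones: 4 out of 7
Threshold: 4

1 (4/7 voted 1)


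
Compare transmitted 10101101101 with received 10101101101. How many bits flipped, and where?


XOR: 00000000000

0 errors (received matches sent)


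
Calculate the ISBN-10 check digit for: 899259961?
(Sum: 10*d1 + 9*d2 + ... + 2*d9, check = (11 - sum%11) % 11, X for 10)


Weighted sum: 378
378 mod 11 = 4

Check digit: 7


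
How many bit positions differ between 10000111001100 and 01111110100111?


XOR: 11111001101011
Count of 1s: 10

10


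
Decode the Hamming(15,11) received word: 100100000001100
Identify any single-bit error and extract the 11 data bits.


Syndrome = 4: error at position 4

Data: 00000001100 (corrected bit 4)


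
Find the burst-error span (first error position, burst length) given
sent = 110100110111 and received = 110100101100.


XOR: 000000011011

Burst at position 7, length 5


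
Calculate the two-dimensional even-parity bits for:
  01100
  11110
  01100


Row parities: 000
Column parities: 11110

Row P: 000, Col P: 11110, Corner: 0


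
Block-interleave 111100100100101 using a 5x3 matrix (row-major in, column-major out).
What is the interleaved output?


Matrix:
  111
  100
  100
  100
  101
Read columns: 111111000010001

111111000010001


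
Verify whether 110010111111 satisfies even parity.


Number of 1s: 9

No, parity error (9 ones)


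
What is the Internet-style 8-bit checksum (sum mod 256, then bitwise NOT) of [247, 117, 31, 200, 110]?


Sum = 705 mod 256 = 193
Complement = 62

62


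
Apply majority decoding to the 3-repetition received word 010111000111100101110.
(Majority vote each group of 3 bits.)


Groups: 010, 111, 000, 111, 100, 101, 110
Majority votes: 0101011

0101011


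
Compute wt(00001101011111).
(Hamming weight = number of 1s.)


Counting 1s in 00001101011111

8


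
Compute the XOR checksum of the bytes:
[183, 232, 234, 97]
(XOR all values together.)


XOR chain: 183 ^ 232 ^ 234 ^ 97 = 212

212


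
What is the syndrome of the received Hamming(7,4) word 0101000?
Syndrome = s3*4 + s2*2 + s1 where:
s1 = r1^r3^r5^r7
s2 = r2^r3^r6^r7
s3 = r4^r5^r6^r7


s1=0, s2=1, s3=1

Syndrome = 6 (error at position 6)


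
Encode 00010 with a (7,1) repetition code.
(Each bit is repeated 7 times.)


Each bit -> 7 copies

00000000000000000000011111110000000


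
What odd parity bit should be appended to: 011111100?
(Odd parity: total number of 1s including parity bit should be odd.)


Number of 1s in data: 6
Parity bit: 1

1


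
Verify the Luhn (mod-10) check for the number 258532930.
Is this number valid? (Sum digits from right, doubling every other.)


Luhn sum = 34
34 mod 10 = 4

Invalid (Luhn sum mod 10 = 4)


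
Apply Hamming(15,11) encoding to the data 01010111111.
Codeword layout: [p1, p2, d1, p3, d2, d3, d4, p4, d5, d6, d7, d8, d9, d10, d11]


Parity bits: p1=1, p2=1, p3=0, p4=0

110010100111111


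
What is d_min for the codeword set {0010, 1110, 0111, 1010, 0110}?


Comparing all pairs, minimum distance: 1
Can detect 0 errors, correct 0 errors

1


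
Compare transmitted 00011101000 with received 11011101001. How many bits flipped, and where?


XOR: 11000000001

3 error(s) at position(s): 0, 1, 10


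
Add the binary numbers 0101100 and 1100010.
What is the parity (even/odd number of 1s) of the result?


0101100 = 44
1100010 = 98
Sum = 142 = 10001110
1s count = 4

even parity (4 ones in 10001110)


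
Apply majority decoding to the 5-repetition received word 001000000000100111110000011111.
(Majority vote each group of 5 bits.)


Groups: 00100, 00000, 00100, 11111, 00000, 11111
Majority votes: 000101

000101


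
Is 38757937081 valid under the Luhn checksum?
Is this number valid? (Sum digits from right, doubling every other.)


Luhn sum = 50
50 mod 10 = 0

Valid (Luhn sum mod 10 = 0)


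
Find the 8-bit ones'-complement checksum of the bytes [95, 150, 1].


Sum = 246 mod 256 = 246
Complement = 9

9


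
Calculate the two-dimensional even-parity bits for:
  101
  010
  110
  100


Row parities: 0101
Column parities: 101

Row P: 0101, Col P: 101, Corner: 0


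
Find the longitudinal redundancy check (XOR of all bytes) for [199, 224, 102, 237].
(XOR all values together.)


XOR chain: 199 ^ 224 ^ 102 ^ 237 = 172

172


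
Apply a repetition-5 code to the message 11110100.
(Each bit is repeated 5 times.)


Each bit -> 5 copies

1111111111111111111100000111110000000000


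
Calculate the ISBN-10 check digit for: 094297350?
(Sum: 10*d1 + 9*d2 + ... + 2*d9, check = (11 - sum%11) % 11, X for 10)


Weighted sum: 243
243 mod 11 = 1

Check digit: X


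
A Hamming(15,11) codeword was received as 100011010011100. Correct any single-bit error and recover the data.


Syndrome = 0: no error detected

Data: 01100011100 (no errors)


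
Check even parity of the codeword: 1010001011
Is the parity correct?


Number of 1s: 5

No, parity error (5 ones)


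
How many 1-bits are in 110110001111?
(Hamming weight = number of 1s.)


Counting 1s in 110110001111

8


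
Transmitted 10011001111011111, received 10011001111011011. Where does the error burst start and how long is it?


XOR: 00000000000000100

Burst at position 14, length 1


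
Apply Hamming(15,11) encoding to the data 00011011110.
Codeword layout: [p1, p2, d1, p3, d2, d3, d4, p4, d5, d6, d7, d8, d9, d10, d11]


Parity bits: p1=0, p2=1, p3=0, p4=1

010000111011110


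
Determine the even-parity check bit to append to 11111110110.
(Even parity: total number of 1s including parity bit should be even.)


Number of 1s in data: 9
Parity bit: 1

1


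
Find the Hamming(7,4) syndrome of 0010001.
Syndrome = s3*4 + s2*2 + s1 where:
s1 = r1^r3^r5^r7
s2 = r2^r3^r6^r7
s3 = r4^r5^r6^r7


s1=0, s2=0, s3=1

Syndrome = 4 (error at position 4)


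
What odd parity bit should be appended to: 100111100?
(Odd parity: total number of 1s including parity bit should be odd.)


Number of 1s in data: 5
Parity bit: 0

0


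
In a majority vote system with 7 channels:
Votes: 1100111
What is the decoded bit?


Ones: 5 out of 7
Threshold: 4

1 (5/7 voted 1)


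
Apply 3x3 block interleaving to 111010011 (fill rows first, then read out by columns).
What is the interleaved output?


Matrix:
  111
  010
  011
Read columns: 100111101

100111101


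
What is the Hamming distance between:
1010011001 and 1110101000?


XOR: 0100110001
Count of 1s: 4

4


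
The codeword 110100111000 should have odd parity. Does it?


Number of 1s: 6

No, parity error (6 ones)


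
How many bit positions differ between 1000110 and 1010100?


XOR: 0010010
Count of 1s: 2

2


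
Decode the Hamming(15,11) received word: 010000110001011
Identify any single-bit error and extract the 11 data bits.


Syndrome = 0: no error detected

Data: 00010001011 (no errors)


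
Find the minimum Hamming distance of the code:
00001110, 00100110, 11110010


Comparing all pairs, minimum distance: 2
Can detect 1 errors, correct 0 errors

2


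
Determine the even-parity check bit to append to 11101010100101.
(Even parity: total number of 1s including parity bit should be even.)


Number of 1s in data: 8
Parity bit: 0

0


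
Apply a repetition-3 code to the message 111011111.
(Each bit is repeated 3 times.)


Each bit -> 3 copies

111111111000111111111111111


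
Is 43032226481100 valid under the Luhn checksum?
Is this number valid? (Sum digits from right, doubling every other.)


Luhn sum = 49
49 mod 10 = 9

Invalid (Luhn sum mod 10 = 9)


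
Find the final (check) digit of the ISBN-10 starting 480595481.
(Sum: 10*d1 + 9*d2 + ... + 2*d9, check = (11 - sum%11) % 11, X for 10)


Weighted sum: 268
268 mod 11 = 4

Check digit: 7


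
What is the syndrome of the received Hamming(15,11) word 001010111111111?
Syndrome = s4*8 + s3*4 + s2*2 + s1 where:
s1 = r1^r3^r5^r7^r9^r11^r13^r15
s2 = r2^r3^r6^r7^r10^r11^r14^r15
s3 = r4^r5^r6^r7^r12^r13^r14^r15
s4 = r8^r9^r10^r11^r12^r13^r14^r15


s1=1, s2=0, s3=0, s4=0

Syndrome = 1 (error at position 1)


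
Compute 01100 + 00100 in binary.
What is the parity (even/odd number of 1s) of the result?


01100 = 12
00100 = 4
Sum = 16 = 10000
1s count = 1

odd parity (1 ones in 10000)


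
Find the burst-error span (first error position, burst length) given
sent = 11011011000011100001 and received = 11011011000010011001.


XOR: 00000000000001111000

Burst at position 13, length 4


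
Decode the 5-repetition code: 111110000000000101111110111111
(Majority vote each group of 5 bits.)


Groups: 11111, 00000, 00000, 10111, 11101, 11111
Majority votes: 100111

100111


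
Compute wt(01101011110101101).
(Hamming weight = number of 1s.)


Counting 1s in 01101011110101101

11


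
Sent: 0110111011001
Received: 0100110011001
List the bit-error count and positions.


XOR: 0010001000000

2 error(s) at position(s): 2, 6


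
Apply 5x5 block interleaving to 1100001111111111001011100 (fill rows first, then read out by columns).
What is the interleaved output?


Matrix:
  11000
  01111
  11111
  10010
  11100
Read columns: 1011111101011010111001100

1011111101011010111001100


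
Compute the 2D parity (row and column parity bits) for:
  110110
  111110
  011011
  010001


Row parities: 0100
Column parities: 000010

Row P: 0100, Col P: 000010, Corner: 1


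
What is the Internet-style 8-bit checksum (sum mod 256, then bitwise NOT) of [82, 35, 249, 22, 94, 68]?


Sum = 550 mod 256 = 38
Complement = 217

217


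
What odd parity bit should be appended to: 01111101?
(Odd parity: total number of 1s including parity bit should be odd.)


Number of 1s in data: 6
Parity bit: 1

1


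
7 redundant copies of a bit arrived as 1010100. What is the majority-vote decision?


Ones: 3 out of 7
Threshold: 4

0 (3/7 voted 1)


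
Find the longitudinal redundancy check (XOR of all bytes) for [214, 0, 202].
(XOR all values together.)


XOR chain: 214 ^ 0 ^ 202 = 28

28


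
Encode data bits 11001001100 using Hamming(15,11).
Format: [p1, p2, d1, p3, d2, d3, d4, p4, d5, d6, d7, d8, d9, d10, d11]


Parity bits: p1=0, p2=1, p3=1, p4=1

011110011001100


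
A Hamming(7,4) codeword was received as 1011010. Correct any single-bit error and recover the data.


Syndrome = 0: no error detected

Data: 1010 (no errors)


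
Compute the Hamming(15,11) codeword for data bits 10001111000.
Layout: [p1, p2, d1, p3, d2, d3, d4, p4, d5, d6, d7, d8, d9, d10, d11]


Parity bits: p1=1, p2=1, p3=1, p4=0

111100001111000


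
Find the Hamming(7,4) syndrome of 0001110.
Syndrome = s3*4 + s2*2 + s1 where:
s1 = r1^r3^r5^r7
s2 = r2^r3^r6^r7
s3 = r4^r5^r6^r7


s1=1, s2=1, s3=1

Syndrome = 7 (error at position 7)


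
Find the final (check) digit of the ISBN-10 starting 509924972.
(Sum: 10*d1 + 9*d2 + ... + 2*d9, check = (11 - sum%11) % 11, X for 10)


Weighted sum: 278
278 mod 11 = 3

Check digit: 8


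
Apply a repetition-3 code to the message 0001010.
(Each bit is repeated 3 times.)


Each bit -> 3 copies

000000000111000111000


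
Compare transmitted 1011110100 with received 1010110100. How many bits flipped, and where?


XOR: 0001000000

1 error(s) at position(s): 3


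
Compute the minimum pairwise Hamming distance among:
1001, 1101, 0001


Comparing all pairs, minimum distance: 1
Can detect 0 errors, correct 0 errors

1


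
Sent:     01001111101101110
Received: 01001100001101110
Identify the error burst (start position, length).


XOR: 00000011100000000

Burst at position 6, length 3


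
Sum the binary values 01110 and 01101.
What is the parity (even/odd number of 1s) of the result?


01110 = 14
01101 = 13
Sum = 27 = 11011
1s count = 4

even parity (4 ones in 11011)


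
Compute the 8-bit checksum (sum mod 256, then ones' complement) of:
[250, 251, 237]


Sum = 738 mod 256 = 226
Complement = 29

29


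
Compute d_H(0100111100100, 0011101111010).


XOR: 0111010011110
Count of 1s: 8

8


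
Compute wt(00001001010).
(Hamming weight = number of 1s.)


Counting 1s in 00001001010

3


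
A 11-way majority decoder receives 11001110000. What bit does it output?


Ones: 5 out of 11
Threshold: 6

0 (5/11 voted 1)


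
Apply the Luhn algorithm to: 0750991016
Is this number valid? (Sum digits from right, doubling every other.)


Luhn sum = 36
36 mod 10 = 6

Invalid (Luhn sum mod 10 = 6)


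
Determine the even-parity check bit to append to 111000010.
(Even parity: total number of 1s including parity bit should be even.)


Number of 1s in data: 4
Parity bit: 0

0


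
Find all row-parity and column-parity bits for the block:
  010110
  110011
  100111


Row parities: 100
Column parities: 000010

Row P: 100, Col P: 000010, Corner: 1


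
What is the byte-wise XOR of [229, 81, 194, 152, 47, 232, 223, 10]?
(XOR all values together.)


XOR chain: 229 ^ 81 ^ 194 ^ 152 ^ 47 ^ 232 ^ 223 ^ 10 = 252

252


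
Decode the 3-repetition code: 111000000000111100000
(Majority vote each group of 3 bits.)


Groups: 111, 000, 000, 000, 111, 100, 000
Majority votes: 1000100

1000100


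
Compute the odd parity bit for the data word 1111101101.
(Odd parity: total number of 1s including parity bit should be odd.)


Number of 1s in data: 8
Parity bit: 1

1


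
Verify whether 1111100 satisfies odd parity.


Number of 1s: 5

Yes, parity is correct (5 ones)


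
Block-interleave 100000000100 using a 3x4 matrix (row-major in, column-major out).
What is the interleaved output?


Matrix:
  1000
  0000
  0100
Read columns: 100001000000

100001000000


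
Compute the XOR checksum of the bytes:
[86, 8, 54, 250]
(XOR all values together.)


XOR chain: 86 ^ 8 ^ 54 ^ 250 = 146

146


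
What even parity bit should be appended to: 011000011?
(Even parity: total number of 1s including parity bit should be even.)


Number of 1s in data: 4
Parity bit: 0

0


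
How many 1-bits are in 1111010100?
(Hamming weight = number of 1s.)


Counting 1s in 1111010100

6


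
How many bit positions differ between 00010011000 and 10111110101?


XOR: 10101101101
Count of 1s: 7

7


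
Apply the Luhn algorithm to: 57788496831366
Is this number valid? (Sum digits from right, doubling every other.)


Luhn sum = 71
71 mod 10 = 1

Invalid (Luhn sum mod 10 = 1)


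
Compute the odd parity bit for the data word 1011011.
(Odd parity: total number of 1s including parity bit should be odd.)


Number of 1s in data: 5
Parity bit: 0

0


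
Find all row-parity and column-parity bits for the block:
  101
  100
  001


Row parities: 011
Column parities: 000

Row P: 011, Col P: 000, Corner: 0


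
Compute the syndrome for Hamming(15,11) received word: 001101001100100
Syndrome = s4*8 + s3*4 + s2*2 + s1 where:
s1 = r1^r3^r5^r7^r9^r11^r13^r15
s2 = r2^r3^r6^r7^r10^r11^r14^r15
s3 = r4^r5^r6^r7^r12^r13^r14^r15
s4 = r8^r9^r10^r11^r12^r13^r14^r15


s1=1, s2=1, s3=1, s4=1

Syndrome = 15 (error at position 15)


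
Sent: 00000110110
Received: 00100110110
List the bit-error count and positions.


XOR: 00100000000

1 error(s) at position(s): 2


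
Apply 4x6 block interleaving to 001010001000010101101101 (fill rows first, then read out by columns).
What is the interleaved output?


Matrix:
  001010
  001000
  010101
  101101
Read columns: 000100101101001110000011

000100101101001110000011


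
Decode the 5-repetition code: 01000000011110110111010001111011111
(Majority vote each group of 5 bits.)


Groups: 01000, 00001, 11101, 10111, 01000, 11110, 11111
Majority votes: 0011011

0011011


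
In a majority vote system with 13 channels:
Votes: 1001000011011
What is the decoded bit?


Ones: 6 out of 13
Threshold: 7

0 (6/13 voted 1)


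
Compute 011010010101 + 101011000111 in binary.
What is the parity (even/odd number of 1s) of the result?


011010010101 = 1685
101011000111 = 2759
Sum = 4444 = 1000101011100
1s count = 6

even parity (6 ones in 1000101011100)


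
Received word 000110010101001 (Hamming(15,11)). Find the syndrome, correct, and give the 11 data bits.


Syndrome = 0: no error detected

Data: 01000101001 (no errors)


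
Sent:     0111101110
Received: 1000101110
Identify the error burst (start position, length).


XOR: 1111000000

Burst at position 0, length 4


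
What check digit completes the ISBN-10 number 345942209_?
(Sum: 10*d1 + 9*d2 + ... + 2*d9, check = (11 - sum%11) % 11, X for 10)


Weighted sum: 229
229 mod 11 = 9

Check digit: 2


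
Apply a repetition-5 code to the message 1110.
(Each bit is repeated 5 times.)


Each bit -> 5 copies

11111111111111100000


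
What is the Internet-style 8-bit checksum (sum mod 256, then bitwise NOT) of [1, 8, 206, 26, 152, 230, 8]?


Sum = 631 mod 256 = 119
Complement = 136

136


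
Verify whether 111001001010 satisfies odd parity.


Number of 1s: 6

No, parity error (6 ones)


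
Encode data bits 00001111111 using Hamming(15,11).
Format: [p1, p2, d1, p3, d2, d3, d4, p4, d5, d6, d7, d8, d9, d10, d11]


Parity bits: p1=0, p2=0, p3=0, p4=1

000000011111111


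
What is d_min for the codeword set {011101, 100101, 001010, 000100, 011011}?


Comparing all pairs, minimum distance: 2
Can detect 1 errors, correct 0 errors

2


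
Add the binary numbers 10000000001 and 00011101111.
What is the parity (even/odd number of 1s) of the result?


10000000001 = 1025
00011101111 = 239
Sum = 1264 = 10011110000
1s count = 5

odd parity (5 ones in 10011110000)


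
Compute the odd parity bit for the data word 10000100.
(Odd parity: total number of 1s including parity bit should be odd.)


Number of 1s in data: 2
Parity bit: 1

1


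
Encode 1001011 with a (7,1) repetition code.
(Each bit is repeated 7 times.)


Each bit -> 7 copies

1111111000000000000001111111000000011111111111111


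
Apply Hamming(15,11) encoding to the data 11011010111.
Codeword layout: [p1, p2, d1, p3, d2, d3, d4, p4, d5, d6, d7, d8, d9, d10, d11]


Parity bits: p1=1, p2=1, p3=1, p4=1

111110111010111


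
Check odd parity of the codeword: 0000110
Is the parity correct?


Number of 1s: 2

No, parity error (2 ones)


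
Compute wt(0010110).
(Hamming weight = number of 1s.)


Counting 1s in 0010110

3


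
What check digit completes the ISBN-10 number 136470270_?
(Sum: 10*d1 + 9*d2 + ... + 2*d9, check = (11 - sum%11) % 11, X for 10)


Weighted sum: 184
184 mod 11 = 8

Check digit: 3


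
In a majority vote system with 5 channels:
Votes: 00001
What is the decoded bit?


Ones: 1 out of 5
Threshold: 3

0 (1/5 voted 1)


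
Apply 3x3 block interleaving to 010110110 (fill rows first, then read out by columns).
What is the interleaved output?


Matrix:
  010
  110
  110
Read columns: 011111000

011111000


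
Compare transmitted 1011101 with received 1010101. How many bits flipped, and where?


XOR: 0001000

1 error(s) at position(s): 3


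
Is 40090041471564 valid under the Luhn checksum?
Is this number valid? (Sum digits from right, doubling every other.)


Luhn sum = 55
55 mod 10 = 5

Invalid (Luhn sum mod 10 = 5)


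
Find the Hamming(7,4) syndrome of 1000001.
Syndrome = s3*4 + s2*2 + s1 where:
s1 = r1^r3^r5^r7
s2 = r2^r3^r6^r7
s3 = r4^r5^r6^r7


s1=0, s2=1, s3=1

Syndrome = 6 (error at position 6)


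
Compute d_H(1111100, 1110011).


XOR: 0001111
Count of 1s: 4

4


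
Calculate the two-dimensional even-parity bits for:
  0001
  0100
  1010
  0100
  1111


Row parities: 11010
Column parities: 0100

Row P: 11010, Col P: 0100, Corner: 1


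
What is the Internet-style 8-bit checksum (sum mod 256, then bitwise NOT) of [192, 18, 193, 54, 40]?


Sum = 497 mod 256 = 241
Complement = 14

14


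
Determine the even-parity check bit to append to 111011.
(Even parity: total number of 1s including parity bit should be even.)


Number of 1s in data: 5
Parity bit: 1

1


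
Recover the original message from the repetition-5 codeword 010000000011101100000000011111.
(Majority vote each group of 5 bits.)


Groups: 01000, 00000, 11101, 10000, 00000, 11111
Majority votes: 001001

001001


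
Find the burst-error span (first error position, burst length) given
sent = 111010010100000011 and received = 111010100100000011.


XOR: 000000110000000000

Burst at position 6, length 2


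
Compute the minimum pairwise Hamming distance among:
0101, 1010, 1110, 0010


Comparing all pairs, minimum distance: 1
Can detect 0 errors, correct 0 errors

1


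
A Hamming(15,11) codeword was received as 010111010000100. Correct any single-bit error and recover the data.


Syndrome = 0: no error detected

Data: 01100000100 (no errors)


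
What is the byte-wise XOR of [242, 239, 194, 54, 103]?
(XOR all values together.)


XOR chain: 242 ^ 239 ^ 194 ^ 54 ^ 103 = 142

142


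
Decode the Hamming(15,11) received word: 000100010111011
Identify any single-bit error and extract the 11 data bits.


Syndrome = 0: no error detected

Data: 00000111011 (no errors)


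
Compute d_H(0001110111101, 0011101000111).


XOR: 0010011111010
Count of 1s: 7

7


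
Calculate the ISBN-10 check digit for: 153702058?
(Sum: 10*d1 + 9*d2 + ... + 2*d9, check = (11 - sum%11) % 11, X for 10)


Weighted sum: 169
169 mod 11 = 4

Check digit: 7


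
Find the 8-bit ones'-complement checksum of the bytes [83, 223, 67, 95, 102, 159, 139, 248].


Sum = 1116 mod 256 = 92
Complement = 163

163


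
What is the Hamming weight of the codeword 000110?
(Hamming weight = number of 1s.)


Counting 1s in 000110

2


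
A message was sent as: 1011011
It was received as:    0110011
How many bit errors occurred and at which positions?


XOR: 1101000

3 error(s) at position(s): 0, 1, 3


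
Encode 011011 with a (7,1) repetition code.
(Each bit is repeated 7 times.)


Each bit -> 7 copies

000000011111111111111000000011111111111111


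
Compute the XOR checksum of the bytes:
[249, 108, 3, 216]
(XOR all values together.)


XOR chain: 249 ^ 108 ^ 3 ^ 216 = 78

78


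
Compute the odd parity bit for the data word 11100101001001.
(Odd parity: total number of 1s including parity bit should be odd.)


Number of 1s in data: 7
Parity bit: 0

0


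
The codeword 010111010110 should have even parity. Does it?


Number of 1s: 7

No, parity error (7 ones)


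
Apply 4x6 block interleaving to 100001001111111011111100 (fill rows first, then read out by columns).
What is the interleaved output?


Matrix:
  100001
  001111
  111011
  111100
Read columns: 101100110111010101101110

101100110111010101101110


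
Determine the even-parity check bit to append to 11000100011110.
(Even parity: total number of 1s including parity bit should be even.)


Number of 1s in data: 7
Parity bit: 1

1


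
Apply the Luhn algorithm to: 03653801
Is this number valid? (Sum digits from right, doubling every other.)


Luhn sum = 26
26 mod 10 = 6

Invalid (Luhn sum mod 10 = 6)


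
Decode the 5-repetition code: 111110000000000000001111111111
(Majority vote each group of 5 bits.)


Groups: 11111, 00000, 00000, 00000, 11111, 11111
Majority votes: 100011

100011


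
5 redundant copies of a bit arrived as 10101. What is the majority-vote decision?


Ones: 3 out of 5
Threshold: 3

1 (3/5 voted 1)


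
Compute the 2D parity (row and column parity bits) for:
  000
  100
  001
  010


Row parities: 0111
Column parities: 111

Row P: 0111, Col P: 111, Corner: 1


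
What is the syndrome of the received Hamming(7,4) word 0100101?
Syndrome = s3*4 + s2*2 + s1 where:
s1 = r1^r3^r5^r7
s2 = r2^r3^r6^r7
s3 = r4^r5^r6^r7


s1=0, s2=0, s3=0

Syndrome = 0 (no error)


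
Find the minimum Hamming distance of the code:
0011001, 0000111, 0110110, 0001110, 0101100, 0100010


Comparing all pairs, minimum distance: 2
Can detect 1 errors, correct 0 errors

2


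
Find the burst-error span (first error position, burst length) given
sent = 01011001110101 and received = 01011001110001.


XOR: 00000000000100

Burst at position 11, length 1


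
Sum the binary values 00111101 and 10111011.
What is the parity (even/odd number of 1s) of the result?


00111101 = 61
10111011 = 187
Sum = 248 = 11111000
1s count = 5

odd parity (5 ones in 11111000)


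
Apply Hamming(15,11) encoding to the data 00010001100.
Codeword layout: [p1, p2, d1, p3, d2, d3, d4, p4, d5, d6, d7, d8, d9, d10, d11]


Parity bits: p1=0, p2=1, p3=1, p4=0

010100100001100


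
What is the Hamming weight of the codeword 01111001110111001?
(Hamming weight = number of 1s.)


Counting 1s in 01111001110111001

11


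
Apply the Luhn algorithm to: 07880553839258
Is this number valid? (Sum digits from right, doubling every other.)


Luhn sum = 61
61 mod 10 = 1

Invalid (Luhn sum mod 10 = 1)


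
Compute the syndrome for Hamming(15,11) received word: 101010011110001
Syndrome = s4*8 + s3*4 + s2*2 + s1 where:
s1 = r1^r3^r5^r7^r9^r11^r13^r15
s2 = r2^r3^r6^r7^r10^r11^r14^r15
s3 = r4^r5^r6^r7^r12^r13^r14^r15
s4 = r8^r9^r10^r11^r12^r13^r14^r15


s1=0, s2=0, s3=0, s4=1

Syndrome = 8 (error at position 8)


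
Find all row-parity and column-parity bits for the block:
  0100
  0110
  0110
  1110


Row parities: 1001
Column parities: 1010

Row P: 1001, Col P: 1010, Corner: 0


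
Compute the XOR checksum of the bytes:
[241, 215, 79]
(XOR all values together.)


XOR chain: 241 ^ 215 ^ 79 = 105

105


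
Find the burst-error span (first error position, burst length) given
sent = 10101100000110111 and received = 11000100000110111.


XOR: 01101000000000000

Burst at position 1, length 4


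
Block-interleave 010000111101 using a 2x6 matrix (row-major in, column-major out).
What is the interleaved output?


Matrix:
  010000
  111101
Read columns: 011101010001

011101010001


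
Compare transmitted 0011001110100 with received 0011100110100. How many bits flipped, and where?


XOR: 0000101000000

2 error(s) at position(s): 4, 6


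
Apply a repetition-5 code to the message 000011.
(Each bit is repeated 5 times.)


Each bit -> 5 copies

000000000000000000001111111111


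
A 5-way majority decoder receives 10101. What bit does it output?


Ones: 3 out of 5
Threshold: 3

1 (3/5 voted 1)


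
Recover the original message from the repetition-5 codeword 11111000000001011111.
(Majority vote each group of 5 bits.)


Groups: 11111, 00000, 00010, 11111
Majority votes: 1001

1001


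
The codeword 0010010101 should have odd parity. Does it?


Number of 1s: 4

No, parity error (4 ones)


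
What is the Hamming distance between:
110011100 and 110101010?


XOR: 000110110
Count of 1s: 4

4


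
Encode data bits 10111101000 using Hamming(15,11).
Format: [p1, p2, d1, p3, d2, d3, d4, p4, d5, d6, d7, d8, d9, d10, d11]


Parity bits: p1=1, p2=0, p3=1, p4=1

101101111101000


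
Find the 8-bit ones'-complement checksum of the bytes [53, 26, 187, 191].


Sum = 457 mod 256 = 201
Complement = 54

54


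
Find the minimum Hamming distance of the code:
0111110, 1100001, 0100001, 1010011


Comparing all pairs, minimum distance: 1
Can detect 0 errors, correct 0 errors

1


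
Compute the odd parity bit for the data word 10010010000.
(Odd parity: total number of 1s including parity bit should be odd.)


Number of 1s in data: 3
Parity bit: 0

0


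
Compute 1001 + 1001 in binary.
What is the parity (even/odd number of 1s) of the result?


1001 = 9
1001 = 9
Sum = 18 = 10010
1s count = 2

even parity (2 ones in 10010)


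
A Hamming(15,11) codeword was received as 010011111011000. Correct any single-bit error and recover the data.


Syndrome = 0: no error detected

Data: 01111011000 (no errors)


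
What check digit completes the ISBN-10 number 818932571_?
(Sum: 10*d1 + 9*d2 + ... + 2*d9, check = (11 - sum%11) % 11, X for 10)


Weighted sum: 287
287 mod 11 = 1

Check digit: X


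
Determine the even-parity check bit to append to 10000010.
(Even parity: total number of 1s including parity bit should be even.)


Number of 1s in data: 2
Parity bit: 0

0


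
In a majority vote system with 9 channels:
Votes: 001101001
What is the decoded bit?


Ones: 4 out of 9
Threshold: 5

0 (4/9 voted 1)


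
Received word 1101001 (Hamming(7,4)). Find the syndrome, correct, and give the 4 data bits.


Syndrome = 0: no error detected

Data: 0001 (no errors)


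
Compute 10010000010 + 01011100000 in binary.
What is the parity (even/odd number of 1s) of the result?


10010000010 = 1154
01011100000 = 736
Sum = 1890 = 11101100010
1s count = 6

even parity (6 ones in 11101100010)


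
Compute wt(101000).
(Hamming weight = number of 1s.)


Counting 1s in 101000

2


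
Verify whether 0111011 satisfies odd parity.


Number of 1s: 5

Yes, parity is correct (5 ones)


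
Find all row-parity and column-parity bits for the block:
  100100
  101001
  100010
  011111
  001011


Row parities: 01011
Column parities: 111011

Row P: 01011, Col P: 111011, Corner: 1


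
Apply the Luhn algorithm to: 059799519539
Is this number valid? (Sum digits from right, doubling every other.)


Luhn sum = 70
70 mod 10 = 0

Valid (Luhn sum mod 10 = 0)


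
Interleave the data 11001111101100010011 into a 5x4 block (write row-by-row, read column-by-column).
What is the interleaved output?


Matrix:
  1100
  1111
  1011
  0001
  0011
Read columns: 11100110000110101111

11100110000110101111


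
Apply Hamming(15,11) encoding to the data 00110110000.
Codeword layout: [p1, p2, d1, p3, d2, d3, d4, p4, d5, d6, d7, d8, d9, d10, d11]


Parity bits: p1=0, p2=0, p3=0, p4=0

000001100110000


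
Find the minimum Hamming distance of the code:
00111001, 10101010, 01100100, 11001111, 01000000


Comparing all pairs, minimum distance: 2
Can detect 1 errors, correct 0 errors

2


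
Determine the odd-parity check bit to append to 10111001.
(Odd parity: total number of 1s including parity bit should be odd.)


Number of 1s in data: 5
Parity bit: 0

0


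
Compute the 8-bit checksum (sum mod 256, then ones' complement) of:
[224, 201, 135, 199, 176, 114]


Sum = 1049 mod 256 = 25
Complement = 230

230


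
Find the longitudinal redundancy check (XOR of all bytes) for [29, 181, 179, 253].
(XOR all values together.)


XOR chain: 29 ^ 181 ^ 179 ^ 253 = 230

230


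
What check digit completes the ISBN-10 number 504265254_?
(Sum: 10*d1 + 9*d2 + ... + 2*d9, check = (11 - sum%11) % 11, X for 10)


Weighted sum: 188
188 mod 11 = 1

Check digit: X


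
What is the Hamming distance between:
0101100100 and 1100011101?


XOR: 1001111001
Count of 1s: 6

6


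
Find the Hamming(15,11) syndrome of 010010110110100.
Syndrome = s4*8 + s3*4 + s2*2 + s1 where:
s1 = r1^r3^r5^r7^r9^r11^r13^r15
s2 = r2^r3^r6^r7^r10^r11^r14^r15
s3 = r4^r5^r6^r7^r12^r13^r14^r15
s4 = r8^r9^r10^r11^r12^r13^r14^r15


s1=0, s2=0, s3=1, s4=0

Syndrome = 4 (error at position 4)


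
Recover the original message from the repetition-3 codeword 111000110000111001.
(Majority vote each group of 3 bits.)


Groups: 111, 000, 110, 000, 111, 001
Majority votes: 101010

101010


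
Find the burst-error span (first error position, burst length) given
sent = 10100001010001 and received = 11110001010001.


XOR: 01010000000000

Burst at position 1, length 3


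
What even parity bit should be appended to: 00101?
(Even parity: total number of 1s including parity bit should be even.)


Number of 1s in data: 2
Parity bit: 0

0


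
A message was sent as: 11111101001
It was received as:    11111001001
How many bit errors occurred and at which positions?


XOR: 00000100000

1 error(s) at position(s): 5


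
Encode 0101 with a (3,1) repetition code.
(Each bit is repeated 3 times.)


Each bit -> 3 copies

000111000111


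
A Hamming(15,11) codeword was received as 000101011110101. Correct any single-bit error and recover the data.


Syndrome = 0: no error detected

Data: 00101110101 (no errors)


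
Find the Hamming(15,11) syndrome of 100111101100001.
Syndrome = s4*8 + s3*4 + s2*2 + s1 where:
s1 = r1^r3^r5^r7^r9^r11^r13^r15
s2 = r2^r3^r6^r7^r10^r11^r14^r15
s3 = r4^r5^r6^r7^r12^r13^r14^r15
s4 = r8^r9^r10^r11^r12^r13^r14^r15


s1=1, s2=0, s3=1, s4=1

Syndrome = 13 (error at position 13)


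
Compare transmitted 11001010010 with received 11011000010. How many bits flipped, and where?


XOR: 00010010000

2 error(s) at position(s): 3, 6


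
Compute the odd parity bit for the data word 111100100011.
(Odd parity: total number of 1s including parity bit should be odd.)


Number of 1s in data: 7
Parity bit: 0

0


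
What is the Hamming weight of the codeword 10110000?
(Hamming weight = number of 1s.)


Counting 1s in 10110000

3


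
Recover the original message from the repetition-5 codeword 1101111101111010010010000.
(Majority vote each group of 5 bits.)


Groups: 11011, 11101, 11101, 00100, 10000
Majority votes: 11100

11100


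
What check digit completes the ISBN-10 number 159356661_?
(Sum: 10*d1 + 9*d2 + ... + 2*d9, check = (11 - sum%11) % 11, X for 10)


Weighted sum: 252
252 mod 11 = 10

Check digit: 1


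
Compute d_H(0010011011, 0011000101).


XOR: 0001011110
Count of 1s: 5

5


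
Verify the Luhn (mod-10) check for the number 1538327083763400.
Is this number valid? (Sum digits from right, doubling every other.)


Luhn sum = 65
65 mod 10 = 5

Invalid (Luhn sum mod 10 = 5)


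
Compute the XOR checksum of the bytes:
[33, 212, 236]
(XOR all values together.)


XOR chain: 33 ^ 212 ^ 236 = 25

25


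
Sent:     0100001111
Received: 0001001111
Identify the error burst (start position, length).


XOR: 0101000000

Burst at position 1, length 3


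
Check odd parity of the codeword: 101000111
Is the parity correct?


Number of 1s: 5

Yes, parity is correct (5 ones)


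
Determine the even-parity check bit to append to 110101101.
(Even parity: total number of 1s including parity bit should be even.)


Number of 1s in data: 6
Parity bit: 0

0


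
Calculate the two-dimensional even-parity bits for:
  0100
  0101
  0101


Row parities: 100
Column parities: 0100

Row P: 100, Col P: 0100, Corner: 1


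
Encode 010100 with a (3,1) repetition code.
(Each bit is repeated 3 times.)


Each bit -> 3 copies

000111000111000000
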